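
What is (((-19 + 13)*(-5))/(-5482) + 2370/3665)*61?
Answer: 78582579/2009153 ≈ 39.112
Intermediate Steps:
(((-19 + 13)*(-5))/(-5482) + 2370/3665)*61 = (-6*(-5)*(-1/5482) + 2370*(1/3665))*61 = (30*(-1/5482) + 474/733)*61 = (-15/2741 + 474/733)*61 = (1288239/2009153)*61 = 78582579/2009153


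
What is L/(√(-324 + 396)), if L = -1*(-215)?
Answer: 215*√2/12 ≈ 25.338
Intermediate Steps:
L = 215
L/(√(-324 + 396)) = 215/(√(-324 + 396)) = 215/(√72) = 215/((6*√2)) = 215*(√2/12) = 215*√2/12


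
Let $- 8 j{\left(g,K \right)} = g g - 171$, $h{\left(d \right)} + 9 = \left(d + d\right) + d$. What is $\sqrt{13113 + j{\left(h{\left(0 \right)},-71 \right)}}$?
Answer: $\frac{3 \sqrt{5833}}{2} \approx 114.56$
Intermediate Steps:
$h{\left(d \right)} = -9 + 3 d$ ($h{\left(d \right)} = -9 + \left(\left(d + d\right) + d\right) = -9 + \left(2 d + d\right) = -9 + 3 d$)
$j{\left(g,K \right)} = \frac{171}{8} - \frac{g^{2}}{8}$ ($j{\left(g,K \right)} = - \frac{g g - 171}{8} = - \frac{g^{2} - 171}{8} = - \frac{-171 + g^{2}}{8} = \frac{171}{8} - \frac{g^{2}}{8}$)
$\sqrt{13113 + j{\left(h{\left(0 \right)},-71 \right)}} = \sqrt{13113 + \left(\frac{171}{8} - \frac{\left(-9 + 3 \cdot 0\right)^{2}}{8}\right)} = \sqrt{13113 + \left(\frac{171}{8} - \frac{\left(-9 + 0\right)^{2}}{8}\right)} = \sqrt{13113 + \left(\frac{171}{8} - \frac{\left(-9\right)^{2}}{8}\right)} = \sqrt{13113 + \left(\frac{171}{8} - \frac{81}{8}\right)} = \sqrt{13113 + \frac{45}{4}} = \sqrt{\frac{52497}{4}} = \frac{3 \sqrt{5833}}{2}$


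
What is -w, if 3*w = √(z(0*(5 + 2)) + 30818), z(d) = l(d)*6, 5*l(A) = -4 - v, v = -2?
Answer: -√770390/15 ≈ -58.515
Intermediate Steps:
l(A) = -⅖ (l(A) = (-4 - 1*(-2))/5 = (-4 + 2)/5 = (⅕)*(-2) = -⅖)
z(d) = -12/5 (z(d) = -⅖*6 = -12/5)
w = √770390/15 (w = √(-12/5 + 30818)/3 = √(154078/5)/3 = (√770390/5)/3 = √770390/15 ≈ 58.515)
-w = -√770390/15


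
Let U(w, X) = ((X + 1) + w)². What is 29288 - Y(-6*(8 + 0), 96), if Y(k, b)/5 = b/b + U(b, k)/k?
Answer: 1417589/48 ≈ 29533.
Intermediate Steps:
U(w, X) = (1 + X + w)² (U(w, X) = ((1 + X) + w)² = (1 + X + w)²)
Y(k, b) = 5 + 5*(1 + b + k)²/k (Y(k, b) = 5*(b/b + (1 + k + b)²/k) = 5*(1 + (1 + b + k)²/k) = 5 + 5*(1 + b + k)²/k)
29288 - Y(-6*(8 + 0), 96) = 29288 - (5 + 5*(1 + 96 - 6*(8 + 0))²/((-6*(8 + 0)))) = 29288 - (5 + 5*(1 + 96 - 6*8)²/((-6*8))) = 29288 - (5 + 5*(1 + 96 - 48)²/(-48)) = 29288 - (5 + 5*(-1/48)*49²) = 29288 - (5 + 5*(-1/48)*2401) = 29288 - (5 - 12005/48) = 29288 - 1*(-11765/48) = 29288 + 11765/48 = 1417589/48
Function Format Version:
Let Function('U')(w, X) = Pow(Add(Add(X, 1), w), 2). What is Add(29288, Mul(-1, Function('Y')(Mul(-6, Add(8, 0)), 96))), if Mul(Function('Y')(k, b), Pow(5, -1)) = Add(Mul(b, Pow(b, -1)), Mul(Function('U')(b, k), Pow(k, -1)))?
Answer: Rational(1417589, 48) ≈ 29533.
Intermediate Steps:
Function('U')(w, X) = Pow(Add(1, X, w), 2) (Function('U')(w, X) = Pow(Add(Add(1, X), w), 2) = Pow(Add(1, X, w), 2))
Function('Y')(k, b) = Add(5, Mul(5, Pow(k, -1), Pow(Add(1, b, k), 2))) (Function('Y')(k, b) = Mul(5, Add(Mul(b, Pow(b, -1)), Mul(Pow(Add(1, k, b), 2), Pow(k, -1)))) = Mul(5, Add(1, Mul(Pow(Add(1, b, k), 2), Pow(k, -1)))) = Mul(5, Add(1, Mul(Pow(k, -1), Pow(Add(1, b, k), 2)))) = Add(5, Mul(5, Pow(k, -1), Pow(Add(1, b, k), 2))))
Add(29288, Mul(-1, Function('Y')(Mul(-6, Add(8, 0)), 96))) = Add(29288, Mul(-1, Add(5, Mul(5, Pow(Mul(-6, Add(8, 0)), -1), Pow(Add(1, 96, Mul(-6, Add(8, 0))), 2))))) = Add(29288, Mul(-1, Add(5, Mul(5, Pow(Mul(-6, 8), -1), Pow(Add(1, 96, Mul(-6, 8)), 2))))) = Add(29288, Mul(-1, Add(5, Mul(5, Pow(-48, -1), Pow(Add(1, 96, -48), 2))))) = Add(29288, Mul(-1, Add(5, Mul(5, Rational(-1, 48), Pow(49, 2))))) = Add(29288, Mul(-1, Add(5, Mul(5, Rational(-1, 48), 2401)))) = Add(29288, Mul(-1, Add(5, Rational(-12005, 48)))) = Add(29288, Mul(-1, Rational(-11765, 48))) = Add(29288, Rational(11765, 48)) = Rational(1417589, 48)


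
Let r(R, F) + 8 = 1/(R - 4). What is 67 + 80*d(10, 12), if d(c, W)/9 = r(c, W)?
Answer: -5573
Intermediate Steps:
r(R, F) = -8 + 1/(-4 + R) (r(R, F) = -8 + 1/(R - 4) = -8 + 1/(-4 + R))
d(c, W) = 9*(33 - 8*c)/(-4 + c) (d(c, W) = 9*((33 - 8*c)/(-4 + c)) = 9*(33 - 8*c)/(-4 + c))
67 + 80*d(10, 12) = 67 + 80*(9*(33 - 8*10)/(-4 + 10)) = 67 + 80*(9*(33 - 80)/6) = 67 + 80*(9*(1/6)*(-47)) = 67 + 80*(-141/2) = 67 - 5640 = -5573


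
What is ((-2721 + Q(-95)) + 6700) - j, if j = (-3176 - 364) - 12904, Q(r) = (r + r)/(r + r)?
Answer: 20424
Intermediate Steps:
Q(r) = 1 (Q(r) = (2*r)/((2*r)) = (2*r)*(1/(2*r)) = 1)
j = -16444 (j = -3540 - 12904 = -16444)
((-2721 + Q(-95)) + 6700) - j = ((-2721 + 1) + 6700) - 1*(-16444) = (-2720 + 6700) + 16444 = 3980 + 16444 = 20424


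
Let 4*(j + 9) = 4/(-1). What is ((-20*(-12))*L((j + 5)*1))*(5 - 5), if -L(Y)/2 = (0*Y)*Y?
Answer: 0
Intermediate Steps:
j = -10 (j = -9 + (4/(-1))/4 = -9 + (4*(-1))/4 = -9 + (¼)*(-4) = -9 - 1 = -10)
L(Y) = 0 (L(Y) = -2*0*Y*Y = -0*Y = -2*0 = 0)
((-20*(-12))*L((j + 5)*1))*(5 - 5) = (-20*(-12)*0)*(5 - 5) = (240*0)*0 = 0*0 = 0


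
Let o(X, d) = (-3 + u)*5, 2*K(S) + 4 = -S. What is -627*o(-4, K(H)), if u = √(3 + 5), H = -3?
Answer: 9405 - 6270*√2 ≈ 537.88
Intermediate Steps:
K(S) = -2 - S/2 (K(S) = -2 + (-S)/2 = -2 - S/2)
u = 2*√2 (u = √8 = 2*√2 ≈ 2.8284)
o(X, d) = -15 + 10*√2 (o(X, d) = (-3 + 2*√2)*5 = -15 + 10*√2)
-627*o(-4, K(H)) = -627*(-15 + 10*√2) = 9405 - 6270*√2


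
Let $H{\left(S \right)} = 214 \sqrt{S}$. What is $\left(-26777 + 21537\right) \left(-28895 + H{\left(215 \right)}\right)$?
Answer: $151409800 - 1121360 \sqrt{215} \approx 1.3497 \cdot 10^{8}$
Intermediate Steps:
$\left(-26777 + 21537\right) \left(-28895 + H{\left(215 \right)}\right) = \left(-26777 + 21537\right) \left(-28895 + 214 \sqrt{215}\right) = - 5240 \left(-28895 + 214 \sqrt{215}\right) = 151409800 - 1121360 \sqrt{215}$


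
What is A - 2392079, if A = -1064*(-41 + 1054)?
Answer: -3469911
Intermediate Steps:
A = -1077832 (A = -1064*1013 = -1077832)
A - 2392079 = -1077832 - 2392079 = -3469911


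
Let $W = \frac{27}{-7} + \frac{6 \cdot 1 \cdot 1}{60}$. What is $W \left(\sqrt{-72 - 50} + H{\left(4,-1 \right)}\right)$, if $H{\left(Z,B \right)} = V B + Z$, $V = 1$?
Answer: $- \frac{789}{70} - \frac{263 i \sqrt{122}}{70} \approx -11.271 - 41.499 i$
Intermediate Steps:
$H{\left(Z,B \right)} = B + Z$ ($H{\left(Z,B \right)} = 1 B + Z = B + Z$)
$W = - \frac{263}{70}$ ($W = 27 \left(- \frac{1}{7}\right) + 6 \cdot 1 \cdot \frac{1}{60} = - \frac{27}{7} + 6 \cdot \frac{1}{60} = - \frac{27}{7} + \frac{1}{10} = - \frac{263}{70} \approx -3.7571$)
$W \left(\sqrt{-72 - 50} + H{\left(4,-1 \right)}\right) = - \frac{263 \left(\sqrt{-72 - 50} + \left(-1 + 4\right)\right)}{70} = - \frac{263 \left(\sqrt{-122} + 3\right)}{70} = - \frac{263 \left(i \sqrt{122} + 3\right)}{70} = - \frac{263 \left(3 + i \sqrt{122}\right)}{70} = - \frac{789}{70} - \frac{263 i \sqrt{122}}{70}$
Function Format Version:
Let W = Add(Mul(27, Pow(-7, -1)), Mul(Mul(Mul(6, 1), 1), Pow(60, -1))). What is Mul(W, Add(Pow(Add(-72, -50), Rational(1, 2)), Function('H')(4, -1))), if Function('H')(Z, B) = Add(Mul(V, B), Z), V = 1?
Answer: Add(Rational(-789, 70), Mul(Rational(-263, 70), I, Pow(122, Rational(1, 2)))) ≈ Add(-11.271, Mul(-41.499, I))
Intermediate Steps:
Function('H')(Z, B) = Add(B, Z) (Function('H')(Z, B) = Add(Mul(1, B), Z) = Add(B, Z))
W = Rational(-263, 70) (W = Add(Mul(27, Rational(-1, 7)), Mul(Mul(6, 1), Rational(1, 60))) = Add(Rational(-27, 7), Mul(6, Rational(1, 60))) = Add(Rational(-27, 7), Rational(1, 10)) = Rational(-263, 70) ≈ -3.7571)
Mul(W, Add(Pow(Add(-72, -50), Rational(1, 2)), Function('H')(4, -1))) = Mul(Rational(-263, 70), Add(Pow(Add(-72, -50), Rational(1, 2)), Add(-1, 4))) = Mul(Rational(-263, 70), Add(Pow(-122, Rational(1, 2)), 3)) = Mul(Rational(-263, 70), Add(Mul(I, Pow(122, Rational(1, 2))), 3)) = Mul(Rational(-263, 70), Add(3, Mul(I, Pow(122, Rational(1, 2))))) = Add(Rational(-789, 70), Mul(Rational(-263, 70), I, Pow(122, Rational(1, 2))))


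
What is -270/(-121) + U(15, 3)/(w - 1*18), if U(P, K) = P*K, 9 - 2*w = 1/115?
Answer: -206865/187913 ≈ -1.1009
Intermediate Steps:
w = 517/115 (w = 9/2 - ½/115 = 9/2 - ½*1/115 = 9/2 - 1/230 = 517/115 ≈ 4.4957)
U(P, K) = K*P
-270/(-121) + U(15, 3)/(w - 1*18) = -270/(-121) + (3*15)/(517/115 - 1*18) = -270*(-1/121) + 45/(517/115 - 18) = 270/121 + 45/(-1553/115) = 270/121 + 45*(-115/1553) = 270/121 - 5175/1553 = -206865/187913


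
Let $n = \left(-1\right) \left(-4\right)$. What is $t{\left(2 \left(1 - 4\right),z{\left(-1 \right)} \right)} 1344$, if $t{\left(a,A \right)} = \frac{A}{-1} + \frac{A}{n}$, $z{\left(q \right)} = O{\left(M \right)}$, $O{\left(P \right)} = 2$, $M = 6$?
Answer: $-2016$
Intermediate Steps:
$n = 4$
$z{\left(q \right)} = 2$
$t{\left(a,A \right)} = - \frac{3 A}{4}$ ($t{\left(a,A \right)} = \frac{A}{-1} + \frac{A}{4} = A \left(-1\right) + A \frac{1}{4} = - A + \frac{A}{4} = - \frac{3 A}{4}$)
$t{\left(2 \left(1 - 4\right),z{\left(-1 \right)} \right)} 1344 = \left(- \frac{3}{4}\right) 2 \cdot 1344 = \left(- \frac{3}{2}\right) 1344 = -2016$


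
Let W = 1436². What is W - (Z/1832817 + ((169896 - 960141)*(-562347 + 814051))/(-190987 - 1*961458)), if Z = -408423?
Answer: 38009912954297803/20116388453 ≈ 1.8895e+6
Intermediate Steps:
W = 2062096
W - (Z/1832817 + ((169896 - 960141)*(-562347 + 814051))/(-190987 - 1*961458)) = 2062096 - (-408423/1832817 + ((169896 - 960141)*(-562347 + 814051))/(-190987 - 1*961458)) = 2062096 - (-408423*1/1832817 + (-790245*251704)/(-190987 - 961458)) = 2062096 - (-136141/610939 - 198907827480/(-1152445)) = 2062096 - (-136141/610939 - 198907827480*(-1/1152445)) = 2062096 - (-136141/610939 + 39781565496/230489) = 2062096 - 1*3472011209079685/20116388453 = 2062096 - 3472011209079685/20116388453 = 38009912954297803/20116388453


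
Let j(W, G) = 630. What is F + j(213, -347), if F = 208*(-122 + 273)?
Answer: 32038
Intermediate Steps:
F = 31408 (F = 208*151 = 31408)
F + j(213, -347) = 31408 + 630 = 32038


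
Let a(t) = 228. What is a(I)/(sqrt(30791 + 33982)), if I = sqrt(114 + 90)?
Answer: 76*sqrt(7197)/7197 ≈ 0.89585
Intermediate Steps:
I = 2*sqrt(51) (I = sqrt(204) = 2*sqrt(51) ≈ 14.283)
a(I)/(sqrt(30791 + 33982)) = 228/(sqrt(30791 + 33982)) = 228/(sqrt(64773)) = 228/((3*sqrt(7197))) = 228*(sqrt(7197)/21591) = 76*sqrt(7197)/7197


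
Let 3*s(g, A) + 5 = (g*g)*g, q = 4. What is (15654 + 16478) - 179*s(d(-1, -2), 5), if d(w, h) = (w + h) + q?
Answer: 97112/3 ≈ 32371.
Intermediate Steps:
d(w, h) = 4 + h + w (d(w, h) = (w + h) + 4 = (h + w) + 4 = 4 + h + w)
s(g, A) = -5/3 + g³/3 (s(g, A) = -5/3 + ((g*g)*g)/3 = -5/3 + (g²*g)/3 = -5/3 + g³/3)
(15654 + 16478) - 179*s(d(-1, -2), 5) = (15654 + 16478) - 179*(-5/3 + (4 - 2 - 1)³/3) = 32132 - 179*(-5/3 + (⅓)*1³) = 32132 - 179*(-5/3 + (⅓)*1) = 32132 - 179*(-5/3 + ⅓) = 32132 - 179*(-4)/3 = 32132 - 1*(-716/3) = 32132 + 716/3 = 97112/3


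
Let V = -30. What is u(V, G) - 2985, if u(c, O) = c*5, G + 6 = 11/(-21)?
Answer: -3135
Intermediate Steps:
G = -137/21 (G = -6 + 11/(-21) = -6 + 11*(-1/21) = -6 - 11/21 = -137/21 ≈ -6.5238)
u(c, O) = 5*c
u(V, G) - 2985 = 5*(-30) - 2985 = -150 - 2985 = -3135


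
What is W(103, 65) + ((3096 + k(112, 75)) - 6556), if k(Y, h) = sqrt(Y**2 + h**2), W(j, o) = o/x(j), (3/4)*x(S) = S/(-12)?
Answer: -356965/103 + sqrt(18169) ≈ -3330.9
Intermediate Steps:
x(S) = -S/9 (x(S) = 4*(S/(-12))/3 = 4*(S*(-1/12))/3 = 4*(-S/12)/3 = -S/9)
W(j, o) = -9*o/j (W(j, o) = o/((-j/9)) = o*(-9/j) = -9*o/j)
W(103, 65) + ((3096 + k(112, 75)) - 6556) = -9*65/103 + ((3096 + sqrt(112**2 + 75**2)) - 6556) = -9*65*1/103 + ((3096 + sqrt(12544 + 5625)) - 6556) = -585/103 + ((3096 + sqrt(18169)) - 6556) = -585/103 + (-3460 + sqrt(18169)) = -356965/103 + sqrt(18169)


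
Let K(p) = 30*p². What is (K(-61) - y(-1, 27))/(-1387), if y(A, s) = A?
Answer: -111631/1387 ≈ -80.484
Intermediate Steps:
(K(-61) - y(-1, 27))/(-1387) = (30*(-61)² - 1*(-1))/(-1387) = (30*3721 + 1)*(-1/1387) = (111630 + 1)*(-1/1387) = 111631*(-1/1387) = -111631/1387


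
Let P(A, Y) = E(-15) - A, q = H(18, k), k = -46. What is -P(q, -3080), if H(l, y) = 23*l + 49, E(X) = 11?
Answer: 452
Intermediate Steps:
H(l, y) = 49 + 23*l
q = 463 (q = 49 + 23*18 = 49 + 414 = 463)
P(A, Y) = 11 - A
-P(q, -3080) = -(11 - 1*463) = -(11 - 463) = -1*(-452) = 452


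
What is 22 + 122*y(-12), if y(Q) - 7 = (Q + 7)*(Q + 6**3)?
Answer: -123564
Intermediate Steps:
y(Q) = 7 + (7 + Q)*(216 + Q) (y(Q) = 7 + (Q + 7)*(Q + 6**3) = 7 + (7 + Q)*(Q + 216) = 7 + (7 + Q)*(216 + Q))
22 + 122*y(-12) = 22 + 122*(1519 + (-12)**2 + 223*(-12)) = 22 + 122*(1519 + 144 - 2676) = 22 + 122*(-1013) = 22 - 123586 = -123564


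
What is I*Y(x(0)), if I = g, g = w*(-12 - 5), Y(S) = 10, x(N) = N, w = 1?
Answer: -170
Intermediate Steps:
g = -17 (g = 1*(-12 - 5) = 1*(-17) = -17)
I = -17
I*Y(x(0)) = -17*10 = -170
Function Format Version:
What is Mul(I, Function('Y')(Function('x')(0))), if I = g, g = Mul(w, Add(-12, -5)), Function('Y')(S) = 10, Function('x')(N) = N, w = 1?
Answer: -170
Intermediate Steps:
g = -17 (g = Mul(1, Add(-12, -5)) = Mul(1, -17) = -17)
I = -17
Mul(I, Function('Y')(Function('x')(0))) = Mul(-17, 10) = -170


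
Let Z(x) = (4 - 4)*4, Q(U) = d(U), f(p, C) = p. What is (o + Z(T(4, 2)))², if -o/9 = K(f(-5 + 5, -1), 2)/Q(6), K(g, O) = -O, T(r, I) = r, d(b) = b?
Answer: 9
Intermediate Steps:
Q(U) = U
Z(x) = 0 (Z(x) = 0*4 = 0)
o = 3 (o = -9*(-1*2)/6 = -(-18)/6 = -9*(-⅓) = 3)
(o + Z(T(4, 2)))² = (3 + 0)² = 3² = 9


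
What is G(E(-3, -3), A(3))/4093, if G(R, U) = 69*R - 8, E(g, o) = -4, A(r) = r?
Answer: -284/4093 ≈ -0.069387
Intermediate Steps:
G(R, U) = -8 + 69*R
G(E(-3, -3), A(3))/4093 = (-8 + 69*(-4))/4093 = (-8 - 276)*(1/4093) = -284*1/4093 = -284/4093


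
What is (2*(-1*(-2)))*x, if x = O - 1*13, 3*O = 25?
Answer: -56/3 ≈ -18.667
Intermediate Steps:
O = 25/3 (O = (1/3)*25 = 25/3 ≈ 8.3333)
x = -14/3 (x = 25/3 - 1*13 = 25/3 - 13 = -14/3 ≈ -4.6667)
(2*(-1*(-2)))*x = (2*(-1*(-2)))*(-14/3) = (2*2)*(-14/3) = 4*(-14/3) = -56/3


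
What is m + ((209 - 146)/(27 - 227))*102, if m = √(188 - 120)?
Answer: -3213/100 + 2*√17 ≈ -23.884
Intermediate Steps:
m = 2*√17 (m = √68 = 2*√17 ≈ 8.2462)
m + ((209 - 146)/(27 - 227))*102 = 2*√17 + ((209 - 146)/(27 - 227))*102 = 2*√17 + (63/(-200))*102 = 2*√17 + (63*(-1/200))*102 = 2*√17 - 63/200*102 = 2*√17 - 3213/100 = -3213/100 + 2*√17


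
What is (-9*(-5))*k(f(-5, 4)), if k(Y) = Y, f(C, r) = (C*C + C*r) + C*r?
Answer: -675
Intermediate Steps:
f(C, r) = C² + 2*C*r (f(C, r) = (C² + C*r) + C*r = C² + 2*C*r)
(-9*(-5))*k(f(-5, 4)) = (-9*(-5))*(-5*(-5 + 2*4)) = 45*(-5*(-5 + 8)) = 45*(-5*3) = 45*(-15) = -675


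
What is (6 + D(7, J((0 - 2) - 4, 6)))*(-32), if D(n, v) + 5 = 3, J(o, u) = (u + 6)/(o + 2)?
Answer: -128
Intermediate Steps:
J(o, u) = (6 + u)/(2 + o)
D(n, v) = -2 (D(n, v) = -5 + 3 = -2)
(6 + D(7, J((0 - 2) - 4, 6)))*(-32) = (6 - 2)*(-32) = 4*(-32) = -128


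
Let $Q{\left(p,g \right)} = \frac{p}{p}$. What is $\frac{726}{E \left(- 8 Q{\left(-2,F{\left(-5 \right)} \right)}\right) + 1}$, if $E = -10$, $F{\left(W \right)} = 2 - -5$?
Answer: $\frac{242}{27} \approx 8.963$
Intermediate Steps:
$F{\left(W \right)} = 7$ ($F{\left(W \right)} = 2 + 5 = 7$)
$Q{\left(p,g \right)} = 1$
$\frac{726}{E \left(- 8 Q{\left(-2,F{\left(-5 \right)} \right)}\right) + 1} = \frac{726}{- 10 \left(\left(-8\right) 1\right) + 1} = \frac{726}{\left(-10\right) \left(-8\right) + 1} = \frac{726}{80 + 1} = \frac{726}{81} = 726 \cdot \frac{1}{81} = \frac{242}{27}$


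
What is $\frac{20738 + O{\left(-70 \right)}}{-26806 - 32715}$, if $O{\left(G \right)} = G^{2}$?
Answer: $- \frac{25638}{59521} \approx -0.43074$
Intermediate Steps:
$\frac{20738 + O{\left(-70 \right)}}{-26806 - 32715} = \frac{20738 + \left(-70\right)^{2}}{-26806 - 32715} = \frac{20738 + 4900}{-59521} = 25638 \left(- \frac{1}{59521}\right) = - \frac{25638}{59521}$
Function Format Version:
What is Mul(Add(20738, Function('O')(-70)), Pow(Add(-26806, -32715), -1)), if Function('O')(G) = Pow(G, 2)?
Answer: Rational(-25638, 59521) ≈ -0.43074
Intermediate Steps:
Mul(Add(20738, Function('O')(-70)), Pow(Add(-26806, -32715), -1)) = Mul(Add(20738, Pow(-70, 2)), Pow(Add(-26806, -32715), -1)) = Mul(Add(20738, 4900), Pow(-59521, -1)) = Mul(25638, Rational(-1, 59521)) = Rational(-25638, 59521)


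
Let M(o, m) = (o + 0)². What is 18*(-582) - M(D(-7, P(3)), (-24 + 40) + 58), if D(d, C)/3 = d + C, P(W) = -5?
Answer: -11772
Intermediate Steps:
D(d, C) = 3*C + 3*d (D(d, C) = 3*(d + C) = 3*(C + d) = 3*C + 3*d)
M(o, m) = o²
18*(-582) - M(D(-7, P(3)), (-24 + 40) + 58) = 18*(-582) - (3*(-5) + 3*(-7))² = -10476 - (-15 - 21)² = -10476 - 1*(-36)² = -10476 - 1*1296 = -10476 - 1296 = -11772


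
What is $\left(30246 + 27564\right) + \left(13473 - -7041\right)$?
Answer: $78324$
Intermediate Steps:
$\left(30246 + 27564\right) + \left(13473 - -7041\right) = 57810 + \left(13473 + 7041\right) = 57810 + 20514 = 78324$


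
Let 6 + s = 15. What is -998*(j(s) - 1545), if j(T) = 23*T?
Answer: 1335324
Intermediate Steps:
s = 9 (s = -6 + 15 = 9)
-998*(j(s) - 1545) = -998*(23*9 - 1545) = -998*(207 - 1545) = -998*(-1338) = 1335324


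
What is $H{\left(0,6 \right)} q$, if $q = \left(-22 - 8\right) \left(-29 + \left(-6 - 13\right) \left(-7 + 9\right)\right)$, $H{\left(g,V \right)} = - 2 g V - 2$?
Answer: $-4020$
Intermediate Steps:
$H{\left(g,V \right)} = -2 - 2 V g$ ($H{\left(g,V \right)} = - 2 V g - 2 = -2 - 2 V g$)
$q = 2010$ ($q = - 30 \left(-29 - 38\right) = \left(-30\right) \left(-67\right) = 2010$)
$H{\left(0,6 \right)} q = \left(-2 - 12 \cdot 0\right) 2010 = \left(-2 + 0\right) 2010 = \left(-2\right) 2010 = -4020$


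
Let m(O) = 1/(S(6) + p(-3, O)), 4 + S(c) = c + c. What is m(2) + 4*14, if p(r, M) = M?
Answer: 561/10 ≈ 56.100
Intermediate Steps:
S(c) = -4 + 2*c (S(c) = -4 + (c + c) = -4 + 2*c)
m(O) = 1/(8 + O) (m(O) = 1/((-4 + 2*6) + O) = 1/((-4 + 12) + O) = 1/(8 + O))
m(2) + 4*14 = 1/(8 + 2) + 4*14 = 1/10 + 56 = ⅒ + 56 = 561/10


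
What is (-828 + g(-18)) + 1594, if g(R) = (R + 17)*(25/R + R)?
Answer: 14137/18 ≈ 785.39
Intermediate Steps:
g(R) = (17 + R)*(R + 25/R)
(-828 + g(-18)) + 1594 = (-828 + (25 + (-18)² + 17*(-18) + 425/(-18))) + 1594 = (-828 + (25 + 324 - 306 + 425*(-1/18))) + 1594 = (-828 + (25 + 324 - 306 - 425/18)) + 1594 = (-828 + 349/18) + 1594 = -14555/18 + 1594 = 14137/18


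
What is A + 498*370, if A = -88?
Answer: 184172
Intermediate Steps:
A + 498*370 = -88 + 498*370 = -88 + 184260 = 184172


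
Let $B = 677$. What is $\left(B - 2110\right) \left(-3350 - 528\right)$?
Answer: $5557174$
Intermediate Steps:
$\left(B - 2110\right) \left(-3350 - 528\right) = \left(677 - 2110\right) \left(-3350 - 528\right) = \left(-1433\right) \left(-3878\right) = 5557174$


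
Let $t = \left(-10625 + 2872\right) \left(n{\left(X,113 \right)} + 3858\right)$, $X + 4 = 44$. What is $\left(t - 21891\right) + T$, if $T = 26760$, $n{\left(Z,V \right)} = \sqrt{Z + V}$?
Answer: $-29906205 - 23259 \sqrt{17} \approx -3.0002 \cdot 10^{7}$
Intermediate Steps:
$X = 40$ ($X = -4 + 44 = 40$)
$n{\left(Z,V \right)} = \sqrt{V + Z}$
$t = -29911074 - 23259 \sqrt{17}$ ($t = \left(-10625 + 2872\right) \left(\sqrt{113 + 40} + 3858\right) = - 7753 \left(\sqrt{153} + 3858\right) = - 7753 \left(3 \sqrt{17} + 3858\right) = - 7753 \left(3858 + 3 \sqrt{17}\right) = -29911074 - 23259 \sqrt{17} \approx -3.0007 \cdot 10^{7}$)
$\left(t - 21891\right) + T = \left(\left(-29911074 - 23259 \sqrt{17}\right) - 21891\right) + 26760 = \left(-29932965 - 23259 \sqrt{17}\right) + 26760 = -29906205 - 23259 \sqrt{17}$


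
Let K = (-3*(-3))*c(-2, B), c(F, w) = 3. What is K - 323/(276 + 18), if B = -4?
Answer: 7615/294 ≈ 25.901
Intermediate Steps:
K = 27 (K = -3*(-3)*3 = 9*3 = 27)
K - 323/(276 + 18) = 27 - 323/(276 + 18) = 27 - 323/294 = 7615/294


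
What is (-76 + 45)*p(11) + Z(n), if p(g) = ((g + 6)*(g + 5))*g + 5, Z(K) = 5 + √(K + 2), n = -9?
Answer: -92902 + I*√7 ≈ -92902.0 + 2.6458*I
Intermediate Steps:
Z(K) = 5 + √(2 + K)
p(g) = 5 + g*(5 + g)*(6 + g) (p(g) = ((6 + g)*(5 + g))*g + 5 = ((5 + g)*(6 + g))*g + 5 = g*(5 + g)*(6 + g) + 5 = 5 + g*(5 + g)*(6 + g))
(-76 + 45)*p(11) + Z(n) = (-76 + 45)*(5 + 11³ + 11*11² + 30*11) + (5 + √(2 - 9)) = -31*(5 + 1331 + 11*121 + 330) + (5 + √(-7)) = -31*(5 + 1331 + 1331 + 330) + (5 + I*√7) = -31*2997 + (5 + I*√7) = -92907 + (5 + I*√7) = -92902 + I*√7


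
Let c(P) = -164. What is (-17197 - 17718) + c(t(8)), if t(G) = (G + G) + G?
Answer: -35079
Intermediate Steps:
t(G) = 3*G (t(G) = 2*G + G = 3*G)
(-17197 - 17718) + c(t(8)) = (-17197 - 17718) - 164 = -34915 - 164 = -35079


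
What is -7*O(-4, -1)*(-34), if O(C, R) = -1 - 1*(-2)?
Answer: 238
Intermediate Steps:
O(C, R) = 1 (O(C, R) = -1 + 2 = 1)
-7*O(-4, -1)*(-34) = -7*1*(-34) = -7*(-34) = 238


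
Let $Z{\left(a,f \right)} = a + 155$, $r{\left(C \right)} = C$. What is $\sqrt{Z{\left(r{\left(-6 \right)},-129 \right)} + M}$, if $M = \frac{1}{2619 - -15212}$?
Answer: $\frac{2 \sqrt{11843439355}}{17831} \approx 12.207$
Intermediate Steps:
$Z{\left(a,f \right)} = 155 + a$
$M = \frac{1}{17831}$ ($M = \frac{1}{2619 + 15212} = \frac{1}{17831} \approx 5.6082 \cdot 10^{-5}$)
$\sqrt{Z{\left(r{\left(-6 \right)},-129 \right)} + M} = \sqrt{\left(155 - 6\right) + \frac{1}{17831}} = \sqrt{149 + \frac{1}{17831}} = \sqrt{\frac{2656820}{17831}} = \frac{2 \sqrt{11843439355}}{17831}$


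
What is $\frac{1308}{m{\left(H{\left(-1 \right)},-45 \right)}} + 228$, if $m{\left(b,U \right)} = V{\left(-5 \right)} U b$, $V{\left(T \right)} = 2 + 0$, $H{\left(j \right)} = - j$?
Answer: $\frac{3202}{15} \approx 213.47$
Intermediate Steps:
$V{\left(T \right)} = 2$
$m{\left(b,U \right)} = 2 U b$
$\frac{1308}{m{\left(H{\left(-1 \right)},-45 \right)}} + 228 = \frac{1308}{2 \left(-45\right) \left(\left(-1\right) \left(-1\right)\right)} + 228 = \frac{1308}{2 \left(-45\right) 1} + 228 = \frac{1308}{-90} + 228 = 1308 \left(- \frac{1}{90}\right) + 228 = - \frac{218}{15} + 228 = \frac{3202}{15}$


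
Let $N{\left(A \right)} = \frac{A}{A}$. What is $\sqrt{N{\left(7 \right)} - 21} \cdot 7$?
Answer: $14 i \sqrt{5} \approx 31.305 i$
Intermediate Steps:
$N{\left(A \right)} = 1$
$\sqrt{N{\left(7 \right)} - 21} \cdot 7 = \sqrt{1 - 21} \cdot 7 = \sqrt{-20} \cdot 7 = 2 i \sqrt{5} \cdot 7 = 14 i \sqrt{5}$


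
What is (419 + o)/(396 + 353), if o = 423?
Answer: 842/749 ≈ 1.1242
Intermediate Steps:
(419 + o)/(396 + 353) = (419 + 423)/(396 + 353) = 842/749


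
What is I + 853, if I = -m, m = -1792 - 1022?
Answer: 3667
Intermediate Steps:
m = -2814
I = 2814 (I = -1*(-2814) = 2814)
I + 853 = 2814 + 853 = 3667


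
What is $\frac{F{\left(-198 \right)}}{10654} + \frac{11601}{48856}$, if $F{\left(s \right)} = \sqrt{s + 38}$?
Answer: $\frac{11601}{48856} + \frac{2 i \sqrt{10}}{5327} \approx 0.23745 + 0.0011873 i$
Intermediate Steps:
$F{\left(s \right)} = \sqrt{38 + s}$
$\frac{F{\left(-198 \right)}}{10654} + \frac{11601}{48856} = \frac{\sqrt{38 - 198}}{10654} + \frac{11601}{48856} = \sqrt{-160} \cdot \frac{1}{10654} + 11601 \cdot \frac{1}{48856} = 4 i \sqrt{10} \cdot \frac{1}{10654} + \frac{11601}{48856} = \frac{2 i \sqrt{10}}{5327} + \frac{11601}{48856} = \frac{11601}{48856} + \frac{2 i \sqrt{10}}{5327}$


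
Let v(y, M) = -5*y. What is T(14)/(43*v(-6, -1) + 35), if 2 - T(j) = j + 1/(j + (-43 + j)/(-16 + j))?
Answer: -686/75525 ≈ -0.0090831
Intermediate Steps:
T(j) = 2 - j - 1/(j + (-43 + j)/(-16 + j)) (T(j) = 2 - (j + 1/(j + (-43 + j)/(-16 + j))) = 2 + (-j - 1/(j + (-43 + j)/(-16 + j))) = 2 - j - 1/(j + (-43 + j)/(-16 + j)))
T(14)/(43*v(-6, -1) + 35) = ((70 + 14³ - 17*14² - 12*14)/(43 - 1*14² + 15*14))/(43*(-5*(-6)) + 35) = ((70 + 2744 - 17*196 - 168)/(43 - 1*196 + 210))/(43*30 + 35) = ((70 + 2744 - 3332 - 168)/(43 - 196 + 210))/(1290 + 35) = (-686/57)/1325 = ((1/57)*(-686))*(1/1325) = -686/57*1/1325 = -686/75525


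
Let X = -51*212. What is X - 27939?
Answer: -38751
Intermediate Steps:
X = -10812
X - 27939 = -10812 - 27939 = -38751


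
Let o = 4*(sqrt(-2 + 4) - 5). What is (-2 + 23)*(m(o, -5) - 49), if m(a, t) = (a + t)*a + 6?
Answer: 10269 - 3780*sqrt(2) ≈ 4923.3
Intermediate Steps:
o = -20 + 4*sqrt(2) (o = 4*(sqrt(2) - 5) = 4*(-5 + sqrt(2)) = -20 + 4*sqrt(2) ≈ -14.343)
m(a, t) = 6 + a*(a + t) (m(a, t) = a*(a + t) + 6 = 6 + a*(a + t))
(-2 + 23)*(m(o, -5) - 49) = (-2 + 23)*((6 + (-20 + 4*sqrt(2))**2 + (-20 + 4*sqrt(2))*(-5)) - 49) = 21*((6 + (-20 + 4*sqrt(2))**2 + (100 - 20*sqrt(2))) - 49) = 21*((106 + (-20 + 4*sqrt(2))**2 - 20*sqrt(2)) - 49) = 21*(57 + (-20 + 4*sqrt(2))**2 - 20*sqrt(2)) = 1197 - 420*sqrt(2) + 21*(-20 + 4*sqrt(2))**2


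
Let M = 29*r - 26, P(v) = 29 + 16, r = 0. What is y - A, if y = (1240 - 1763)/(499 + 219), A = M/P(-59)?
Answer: -4867/32310 ≈ -0.15063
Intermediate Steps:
P(v) = 45
M = -26 (M = 29*0 - 26 = 0 - 26 = -26)
A = -26/45 ≈ -0.57778
y = -523/718 ≈ -0.72841
y - A = -523/718 - 1*(-26/45) = -523/718 + 26/45 = -4867/32310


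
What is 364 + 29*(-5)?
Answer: 219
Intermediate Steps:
364 + 29*(-5) = 364 - 145 = 219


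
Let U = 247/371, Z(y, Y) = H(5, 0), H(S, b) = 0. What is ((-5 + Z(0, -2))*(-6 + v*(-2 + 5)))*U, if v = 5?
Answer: -11115/371 ≈ -29.960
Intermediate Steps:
Z(y, Y) = 0
U = 247/371 (U = 247*(1/371) = 247/371 ≈ 0.66577)
((-5 + Z(0, -2))*(-6 + v*(-2 + 5)))*U = ((-5 + 0)*(-6 + 5*(-2 + 5)))*(247/371) = -5*(-6 + 5*3)*(247/371) = -5*(-6 + 15)*(247/371) = -5*9*(247/371) = -45*247/371 = -11115/371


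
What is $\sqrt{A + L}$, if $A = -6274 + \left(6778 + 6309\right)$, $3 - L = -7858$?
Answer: $\sqrt{14674} \approx 121.14$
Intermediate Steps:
$L = 7861$ ($L = 3 - -7858 = 3 + 7858 = 7861$)
$A = 6813$ ($A = -6274 + 13087 = 6813$)
$\sqrt{A + L} = \sqrt{6813 + 7861} = \sqrt{14674}$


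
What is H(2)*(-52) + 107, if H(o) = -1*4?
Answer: 315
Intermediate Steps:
H(o) = -4
H(2)*(-52) + 107 = -4*(-52) + 107 = 208 + 107 = 315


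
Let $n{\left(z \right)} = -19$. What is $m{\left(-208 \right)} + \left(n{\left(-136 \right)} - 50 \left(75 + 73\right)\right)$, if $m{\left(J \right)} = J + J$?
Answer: $-7835$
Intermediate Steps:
$m{\left(J \right)} = 2 J$
$m{\left(-208 \right)} + \left(n{\left(-136 \right)} - 50 \left(75 + 73\right)\right) = 2 \left(-208\right) - \left(19 + 50 \left(75 + 73\right)\right) = -416 - \left(19 + 50 \cdot 148\right) = -416 - 7419 = -7835$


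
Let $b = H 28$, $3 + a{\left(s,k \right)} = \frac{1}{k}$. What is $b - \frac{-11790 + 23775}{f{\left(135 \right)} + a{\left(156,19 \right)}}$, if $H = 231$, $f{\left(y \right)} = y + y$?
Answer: $\frac{32590917}{5074} \approx 6423.1$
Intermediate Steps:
$f{\left(y \right)} = 2 y$
$a{\left(s,k \right)} = -3 + \frac{1}{k}$
$b = 6468$ ($b = 231 \cdot 28 = 6468$)
$b - \frac{-11790 + 23775}{f{\left(135 \right)} + a{\left(156,19 \right)}} = 6468 - \frac{-11790 + 23775}{2 \cdot 135 - \left(3 - \frac{1}{19}\right)} = 6468 - \frac{11985}{270 + \left(-3 + \frac{1}{19}\right)} = 6468 - \frac{11985}{270 - \frac{56}{19}} = 6468 - \frac{11985}{\frac{5074}{19}} = 6468 - 11985 \cdot \frac{19}{5074} = 6468 - \frac{227715}{5074} = \frac{32590917}{5074}$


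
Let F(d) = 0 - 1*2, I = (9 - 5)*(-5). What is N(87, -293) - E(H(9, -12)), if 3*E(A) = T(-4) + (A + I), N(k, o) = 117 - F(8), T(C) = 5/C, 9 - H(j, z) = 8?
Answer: 503/4 ≈ 125.75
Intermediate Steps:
H(j, z) = 1 (H(j, z) = 9 - 1*8 = 9 - 8 = 1)
I = -20 (I = 4*(-5) = -20)
F(d) = -2 (F(d) = 0 - 2 = -2)
N(k, o) = 119 (N(k, o) = 117 - 1*(-2) = 117 + 2 = 119)
E(A) = -85/12 + A/3 (E(A) = (5/(-4) + (A - 20))/3 = (5*(-¼) + (-20 + A))/3 = (-5/4 + (-20 + A))/3 = (-85/4 + A)/3 = -85/12 + A/3)
N(87, -293) - E(H(9, -12)) = 119 - (-85/12 + (⅓)*1) = 119 - (-85/12 + ⅓) = 119 - 1*(-27/4) = 119 + 27/4 = 503/4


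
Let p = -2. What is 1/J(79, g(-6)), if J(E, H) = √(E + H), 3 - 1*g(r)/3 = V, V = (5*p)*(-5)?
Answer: -I*√62/62 ≈ -0.127*I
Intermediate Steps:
V = 50 (V = (5*(-2))*(-5) = -10*(-5) = 50)
g(r) = -141 (g(r) = 9 - 3*50 = 9 - 150 = -141)
1/J(79, g(-6)) = 1/(√(79 - 141)) = 1/(√(-62)) = 1/(I*√62) = -I*√62/62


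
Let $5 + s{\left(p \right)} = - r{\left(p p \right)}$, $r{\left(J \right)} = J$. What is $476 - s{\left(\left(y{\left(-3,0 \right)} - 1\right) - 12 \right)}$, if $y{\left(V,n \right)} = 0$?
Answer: $650$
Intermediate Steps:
$s{\left(p \right)} = -5 - p^{2}$ ($s{\left(p \right)} = -5 - p p = -5 - p^{2}$)
$476 - s{\left(\left(y{\left(-3,0 \right)} - 1\right) - 12 \right)} = 476 - \left(-5 - \left(\left(0 - 1\right) - 12\right)^{2}\right) = 476 - \left(-5 - \left(-1 - 12\right)^{2}\right) = 476 - \left(-5 - \left(-13\right)^{2}\right) = 476 - \left(-5 - 169\right) = 476 - -174 = 476 + 174 = 650$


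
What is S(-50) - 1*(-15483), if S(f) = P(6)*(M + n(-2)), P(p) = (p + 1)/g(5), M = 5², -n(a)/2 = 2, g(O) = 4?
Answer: 62079/4 ≈ 15520.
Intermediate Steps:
n(a) = -4 (n(a) = -2*2 = -4)
M = 25
P(p) = ¼ + p/4 (P(p) = (p + 1)/4 = (1 + p)*(¼) = ¼ + p/4)
S(f) = 147/4 (S(f) = (¼ + (¼)*6)*(25 - 4) = (¼ + 3/2)*21 = (7/4)*21 = 147/4)
S(-50) - 1*(-15483) = 147/4 - 1*(-15483) = 147/4 + 15483 = 62079/4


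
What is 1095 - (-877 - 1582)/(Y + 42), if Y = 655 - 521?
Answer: 195179/176 ≈ 1109.0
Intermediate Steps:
Y = 134
1095 - (-877 - 1582)/(Y + 42) = 1095 - (-877 - 1582)/(134 + 42) = 1095 - (-2459)/176 = 1095 - 1*(-2459/176) = 1095 + 2459/176 = 195179/176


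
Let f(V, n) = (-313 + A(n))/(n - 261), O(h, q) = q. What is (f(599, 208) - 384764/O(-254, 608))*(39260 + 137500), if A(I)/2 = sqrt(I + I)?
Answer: -111591835965/1007 - 1414080*sqrt(26)/53 ≈ -1.1095e+8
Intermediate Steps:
A(I) = 2*sqrt(2)*sqrt(I) (A(I) = 2*sqrt(I + I) = 2*sqrt(2*I) = 2*(sqrt(2)*sqrt(I)) = 2*sqrt(2)*sqrt(I))
f(V, n) = (-313 + 2*sqrt(2)*sqrt(n))/(-261 + n) (f(V, n) = (-313 + 2*sqrt(2)*sqrt(n))/(n - 261) = (-313 + 2*sqrt(2)*sqrt(n))/(-261 + n))
(f(599, 208) - 384764/O(-254, 608))*(39260 + 137500) = ((-313 + 2*sqrt(2)*sqrt(208))/(-261 + 208) - 384764/608)*(39260 + 137500) = ((-313 + 2*sqrt(2)*(4*sqrt(13)))/(-53) - 384764*1/608)*176760 = (-(-313 + 8*sqrt(26))/53 - 96191/152)*176760 = ((313/53 - 8*sqrt(26)/53) - 96191/152)*176760 = (-5050547/8056 - 8*sqrt(26)/53)*176760 = -111591835965/1007 - 1414080*sqrt(26)/53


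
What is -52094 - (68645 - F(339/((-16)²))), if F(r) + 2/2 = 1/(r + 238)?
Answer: -7397377324/61267 ≈ -1.2074e+5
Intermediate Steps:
F(r) = -1 + 1/(238 + r) (F(r) = -1 + 1/(r + 238) = -1 + 1/(238 + r))
-52094 - (68645 - F(339/((-16)²))) = -52094 - (68645 - (-237 - 339/((-16)²))/(238 + 339/((-16)²))) = -52094 - (68645 - (-237 - 339/256)/(238 + 339/256)) = -52094 - (68645 - (-237 - 339/256)/(238 + 339*(1/256))) = -52094 - (68645 - (-237 - 1*339/256)/(238 + 339/256)) = -52094 - (68645 - (-237 - 339/256)/61267/256) = -52094 - (68645 - 256*(-61011)/(61267*256)) = -52094 - (68645 - 1*(-61011/61267)) = -52094 - (68645 + 61011/61267) = -52094 - 1*4205734226/61267 = -52094 - 4205734226/61267 = -7397377324/61267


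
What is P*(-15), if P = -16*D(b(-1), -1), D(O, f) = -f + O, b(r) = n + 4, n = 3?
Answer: 1920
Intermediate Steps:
b(r) = 7 (b(r) = 3 + 4 = 7)
D(O, f) = O - f
P = -128 (P = -16*(7 - 1*(-1)) = -16*(7 + 1) = -16*8 = -128)
P*(-15) = -128*(-15) = 1920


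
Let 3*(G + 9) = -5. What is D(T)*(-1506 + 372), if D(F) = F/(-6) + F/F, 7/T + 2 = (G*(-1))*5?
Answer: -24381/22 ≈ -1108.2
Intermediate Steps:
G = -32/3 (G = -9 + (⅓)*(-5) = -9 - 5/3 = -32/3 ≈ -10.667)
T = 3/22 (T = 7/(-2 - 32/3*(-1)*5) = 7/(-2 + (32/3)*5) = 7/(-2 + 160/3) = 7/(154/3) = 7*(3/154) = 3/22 ≈ 0.13636)
D(F) = 1 - F/6 (D(F) = F*(-⅙) + 1 = -F/6 + 1 = 1 - F/6)
D(T)*(-1506 + 372) = (1 - ⅙*3/22)*(-1506 + 372) = (1 - 1/44)*(-1134) = (43/44)*(-1134) = -24381/22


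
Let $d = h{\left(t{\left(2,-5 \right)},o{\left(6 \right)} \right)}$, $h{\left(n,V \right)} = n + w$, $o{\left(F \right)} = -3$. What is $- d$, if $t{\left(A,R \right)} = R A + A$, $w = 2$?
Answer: $6$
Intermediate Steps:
$t{\left(A,R \right)} = A + A R$ ($t{\left(A,R \right)} = A R + A = A + A R$)
$h{\left(n,V \right)} = 2 + n$ ($h{\left(n,V \right)} = n + 2 = 2 + n$)
$d = -6$ ($d = 2 + 2 \left(1 - 5\right) = 2 + 2 \left(-4\right) = 2 - 8 = -6$)
$- d = \left(-1\right) \left(-6\right) = 6$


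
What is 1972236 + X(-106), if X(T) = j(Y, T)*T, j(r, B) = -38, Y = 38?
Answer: 1976264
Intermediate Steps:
X(T) = -38*T
1972236 + X(-106) = 1972236 - 38*(-106) = 1972236 + 4028 = 1976264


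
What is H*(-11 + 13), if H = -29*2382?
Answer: -138156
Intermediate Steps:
H = -69078
H*(-11 + 13) = -69078*(-11 + 13) = -69078*2 = -138156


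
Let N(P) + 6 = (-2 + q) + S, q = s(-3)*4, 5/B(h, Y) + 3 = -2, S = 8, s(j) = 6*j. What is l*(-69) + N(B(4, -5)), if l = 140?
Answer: -9732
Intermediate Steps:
B(h, Y) = -1 (B(h, Y) = 5/(-3 - 2) = 5/(-5) = 5*(-⅕) = -1)
q = -72 (q = (6*(-3))*4 = -18*4 = -72)
N(P) = -72 (N(P) = -6 + ((-2 - 72) + 8) = -6 + (-74 + 8) = -6 - 66 = -72)
l*(-69) + N(B(4, -5)) = 140*(-69) - 72 = -9660 - 72 = -9732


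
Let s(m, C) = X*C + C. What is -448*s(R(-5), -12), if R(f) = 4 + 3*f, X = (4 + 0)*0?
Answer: 5376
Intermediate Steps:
X = 0 (X = 4*0 = 0)
s(m, C) = C (s(m, C) = 0*C + C = 0 + C = C)
-448*s(R(-5), -12) = -448*(-12) = 5376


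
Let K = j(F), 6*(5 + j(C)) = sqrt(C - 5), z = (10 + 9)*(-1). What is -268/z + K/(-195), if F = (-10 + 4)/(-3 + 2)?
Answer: 314111/22230 ≈ 14.130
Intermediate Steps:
z = -19 (z = 19*(-1) = -19)
F = 6 (F = -6/(-1) = -6*(-1) = 6)
j(C) = -5 + sqrt(-5 + C)/6 (j(C) = -5 + sqrt(C - 5)/6 = -5 + sqrt(-5 + C)/6)
K = -29/6 (K = -5 + sqrt(-5 + 6)/6 = -5 + sqrt(1)/6 = -5 + (1/6)*1 = -5 + 1/6 = -29/6 ≈ -4.8333)
-268/z + K/(-195) = -268/(-19) - 29/6/(-195) = -268*(-1/19) - 29/6*(-1/195) = 268/19 + 29/1170 = 314111/22230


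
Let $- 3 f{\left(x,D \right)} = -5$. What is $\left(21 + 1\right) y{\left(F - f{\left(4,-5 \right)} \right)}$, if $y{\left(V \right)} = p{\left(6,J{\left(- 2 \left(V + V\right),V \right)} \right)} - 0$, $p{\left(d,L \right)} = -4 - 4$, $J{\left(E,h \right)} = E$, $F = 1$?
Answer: $-176$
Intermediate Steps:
$f{\left(x,D \right)} = \frac{5}{3}$ ($f{\left(x,D \right)} = \left(- \frac{1}{3}\right) \left(-5\right) = \frac{5}{3}$)
$p{\left(d,L \right)} = -8$ ($p{\left(d,L \right)} = -4 - 4 = -8$)
$y{\left(V \right)} = -8$ ($y{\left(V \right)} = -8 - 0 = -8 + 0 = -8$)
$\left(21 + 1\right) y{\left(F - f{\left(4,-5 \right)} \right)} = \left(21 + 1\right) \left(-8\right) = 22 \left(-8\right) = -176$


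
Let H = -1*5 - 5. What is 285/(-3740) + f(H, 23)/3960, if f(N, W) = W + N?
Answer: -4909/67320 ≈ -0.072920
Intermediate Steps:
H = -10 (H = -5 - 5 = -10)
f(N, W) = N + W
285/(-3740) + f(H, 23)/3960 = 285/(-3740) + (-10 + 23)/3960 = 285*(-1/3740) + 13*(1/3960) = -57/748 + 13/3960 = -4909/67320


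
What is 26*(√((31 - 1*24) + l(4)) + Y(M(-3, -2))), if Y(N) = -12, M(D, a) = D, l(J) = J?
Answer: -312 + 26*√11 ≈ -225.77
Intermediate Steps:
26*(√((31 - 1*24) + l(4)) + Y(M(-3, -2))) = 26*(√((31 - 1*24) + 4) - 12) = 26*(√((31 - 24) + 4) - 12) = 26*(√(7 + 4) - 12) = 26*(√11 - 12) = 26*(-12 + √11) = -312 + 26*√11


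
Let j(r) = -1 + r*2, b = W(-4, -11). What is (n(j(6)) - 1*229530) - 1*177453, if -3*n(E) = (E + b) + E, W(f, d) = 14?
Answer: -406995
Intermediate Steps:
b = 14
j(r) = -1 + 2*r
n(E) = -14/3 - 2*E/3 (n(E) = -((E + 14) + E)/3 = -((14 + E) + E)/3 = -(14 + 2*E)/3 = -14/3 - 2*E/3)
(n(j(6)) - 1*229530) - 1*177453 = ((-14/3 - 2*(-1 + 2*6)/3) - 1*229530) - 1*177453 = ((-14/3 - 2*(-1 + 12)/3) - 229530) - 177453 = ((-14/3 - ⅔*11) - 229530) - 177453 = ((-14/3 - 22/3) - 229530) - 177453 = (-12 - 229530) - 177453 = -229542 - 177453 = -406995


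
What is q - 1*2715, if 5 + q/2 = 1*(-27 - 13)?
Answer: -2805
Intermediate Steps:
q = -90 (q = -10 + 2*(1*(-27 - 13)) = -10 + 2*(1*(-40)) = -10 + 2*(-40) = -10 - 80 = -90)
q - 1*2715 = -90 - 1*2715 = -90 - 2715 = -2805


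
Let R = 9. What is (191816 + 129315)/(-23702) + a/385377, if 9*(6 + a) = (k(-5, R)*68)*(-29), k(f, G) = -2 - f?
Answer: -371316671141/27402616962 ≈ -13.550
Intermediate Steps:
a = -1990/3 (a = -6 + (((-2 - 1*(-5))*68)*(-29))/9 = -6 + (((-2 + 5)*68)*(-29))/9 = -6 + ((3*68)*(-29))/9 = -6 + (204*(-29))/9 = -6 + (⅑)*(-5916) = -6 - 1972/3 = -1990/3 ≈ -663.33)
(191816 + 129315)/(-23702) + a/385377 = (191816 + 129315)/(-23702) - 1990/3/385377 = 321131*(-1/23702) - 1990/3*1/385377 = -321131/23702 - 1990/1156131 = -371316671141/27402616962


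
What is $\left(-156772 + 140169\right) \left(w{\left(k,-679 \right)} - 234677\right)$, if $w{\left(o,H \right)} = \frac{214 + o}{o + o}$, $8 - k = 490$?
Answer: $\frac{939017365270}{241} \approx 3.8963 \cdot 10^{9}$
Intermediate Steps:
$k = -482$ ($k = 8 - 490 = -482$)
$w{\left(o,H \right)} = \frac{214 + o}{2 o}$
$\left(-156772 + 140169\right) \left(w{\left(k,-679 \right)} - 234677\right) = \left(-156772 + 140169\right) \left(\frac{214 - 482}{2 \left(-482\right)} - 234677\right) = - 16603 \left(\frac{1}{2} \left(- \frac{1}{482}\right) \left(-268\right) - 234677\right) = - 16603 \left(\frac{67}{241} - 234677\right) = \left(-16603\right) \left(- \frac{56557090}{241}\right) = \frac{939017365270}{241}$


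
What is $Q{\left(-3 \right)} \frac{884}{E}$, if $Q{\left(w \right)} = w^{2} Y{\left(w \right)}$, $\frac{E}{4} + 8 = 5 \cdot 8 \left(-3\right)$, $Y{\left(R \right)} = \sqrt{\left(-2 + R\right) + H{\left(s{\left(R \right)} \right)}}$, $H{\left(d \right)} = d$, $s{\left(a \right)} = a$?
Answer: $- \frac{1989 i \sqrt{2}}{64} \approx - 43.951 i$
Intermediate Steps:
$Y{\left(R \right)} = \sqrt{-2 + 2 R}$ ($Y{\left(R \right)} = \sqrt{\left(-2 + R\right) + R} = \sqrt{-2 + 2 R}$)
$E = -512$ ($E = -32 + 4 \cdot 5 \cdot 8 \left(-3\right) = -32 + 4 \cdot 40 \left(-3\right) = -32 + 4 \left(-120\right) = -32 - 480 = -512$)
$Q{\left(w \right)} = w^{2} \sqrt{-2 + 2 w}$
$Q{\left(-3 \right)} \frac{884}{E} = \left(-3\right)^{2} \sqrt{-2 + 2 \left(-3\right)} \frac{884}{-512} = 9 \sqrt{-2 - 6} \cdot 884 \left(- \frac{1}{512}\right) = 9 \sqrt{-8} \left(- \frac{221}{128}\right) = 9 \cdot 2 i \sqrt{2} \left(- \frac{221}{128}\right) = 18 i \sqrt{2} \left(- \frac{221}{128}\right) = - \frac{1989 i \sqrt{2}}{64}$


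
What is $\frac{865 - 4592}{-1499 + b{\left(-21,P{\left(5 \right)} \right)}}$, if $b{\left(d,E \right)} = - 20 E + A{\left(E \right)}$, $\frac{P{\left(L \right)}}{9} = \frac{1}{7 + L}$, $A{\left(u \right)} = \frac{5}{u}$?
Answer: $\frac{11181}{4522} \approx 2.4726$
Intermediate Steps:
$P{\left(L \right)} = \frac{9}{7 + L}$
$b{\left(d,E \right)} = - 20 E + \frac{5}{E}$
$\frac{865 - 4592}{-1499 + b{\left(-21,P{\left(5 \right)} \right)}} = \frac{865 - 4592}{-1499 + \left(- 20 \frac{9}{7 + 5} + \frac{5}{9 \frac{1}{7 + 5}}\right)} = - \frac{3727}{-1499 + \left(- 20 \cdot \frac{9}{12} + \frac{5}{9 \cdot \frac{1}{12}}\right)} = - \frac{3727}{-1499 + \left(- 20 \cdot 9 \cdot \frac{1}{12} + \frac{5}{9 \cdot \frac{1}{12}}\right)} = - \frac{3727}{-1499 + \left(\left(-20\right) \frac{3}{4} + \frac{5}{\frac{3}{4}}\right)} = - \frac{3727}{-1499 + \left(-15 + 5 \cdot \frac{4}{3}\right)} = - \frac{3727}{-1499 + \left(-15 + \frac{20}{3}\right)} = - \frac{3727}{-1499 - \frac{25}{3}} = - \frac{3727}{- \frac{4522}{3}} = \left(-3727\right) \left(- \frac{3}{4522}\right) = \frac{11181}{4522}$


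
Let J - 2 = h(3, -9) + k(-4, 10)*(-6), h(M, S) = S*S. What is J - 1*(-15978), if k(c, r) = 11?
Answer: 15995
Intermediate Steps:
h(M, S) = S²
J = 17 (J = 2 + ((-9)² + 11*(-6)) = 2 + (81 - 66) = 2 + 15 = 17)
J - 1*(-15978) = 17 - 1*(-15978) = 17 + 15978 = 15995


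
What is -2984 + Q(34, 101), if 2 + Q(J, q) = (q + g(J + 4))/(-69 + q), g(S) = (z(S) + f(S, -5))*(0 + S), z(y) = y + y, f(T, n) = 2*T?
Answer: -89675/32 ≈ -2802.3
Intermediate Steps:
z(y) = 2*y
g(S) = 4*S² (g(S) = (2*S + 2*S)*(0 + S) = (4*S)*S = 4*S²)
Q(J, q) = -2 + (q + 4*(4 + J)²)/(-69 + q) (Q(J, q) = -2 + (q + 4*(J + 4)²)/(-69 + q) = -2 + (q + 4*(4 + J)²)/(-69 + q))
-2984 + Q(34, 101) = -2984 + (138 - 1*101 + 4*(4 + 34)²)/(-69 + 101) = -2984 + (138 - 101 + 4*38²)/32 = -2984 + (138 - 101 + 4*1444)/32 = -2984 + (138 - 101 + 5776)/32 = -2984 + (1/32)*5813 = -2984 + 5813/32 = -89675/32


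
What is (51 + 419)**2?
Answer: 220900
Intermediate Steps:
(51 + 419)**2 = 470**2 = 220900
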